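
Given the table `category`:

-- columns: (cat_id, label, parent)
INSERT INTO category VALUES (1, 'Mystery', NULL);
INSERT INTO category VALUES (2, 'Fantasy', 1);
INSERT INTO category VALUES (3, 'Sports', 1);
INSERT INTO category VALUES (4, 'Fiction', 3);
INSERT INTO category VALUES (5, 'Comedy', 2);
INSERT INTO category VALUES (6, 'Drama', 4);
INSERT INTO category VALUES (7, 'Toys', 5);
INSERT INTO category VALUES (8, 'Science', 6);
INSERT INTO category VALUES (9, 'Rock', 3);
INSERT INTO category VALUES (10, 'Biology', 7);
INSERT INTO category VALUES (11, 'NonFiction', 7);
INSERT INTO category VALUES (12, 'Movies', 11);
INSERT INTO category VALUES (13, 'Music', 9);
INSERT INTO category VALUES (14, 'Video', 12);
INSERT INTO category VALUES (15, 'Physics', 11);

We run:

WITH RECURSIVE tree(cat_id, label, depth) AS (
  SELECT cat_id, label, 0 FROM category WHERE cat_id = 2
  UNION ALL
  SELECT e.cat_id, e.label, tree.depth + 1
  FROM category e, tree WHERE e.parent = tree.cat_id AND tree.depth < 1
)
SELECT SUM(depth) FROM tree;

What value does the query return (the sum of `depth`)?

1

Base: cat_id=2 (Fantasy) at depth 0.
Iteration 1: rows with parent in {2} -> Comedy (id 5, depth 1).
Iteration 2: depth < 1 fails for all current rows; recursion stops.
SUM(depth) = 0 + 1 = 1.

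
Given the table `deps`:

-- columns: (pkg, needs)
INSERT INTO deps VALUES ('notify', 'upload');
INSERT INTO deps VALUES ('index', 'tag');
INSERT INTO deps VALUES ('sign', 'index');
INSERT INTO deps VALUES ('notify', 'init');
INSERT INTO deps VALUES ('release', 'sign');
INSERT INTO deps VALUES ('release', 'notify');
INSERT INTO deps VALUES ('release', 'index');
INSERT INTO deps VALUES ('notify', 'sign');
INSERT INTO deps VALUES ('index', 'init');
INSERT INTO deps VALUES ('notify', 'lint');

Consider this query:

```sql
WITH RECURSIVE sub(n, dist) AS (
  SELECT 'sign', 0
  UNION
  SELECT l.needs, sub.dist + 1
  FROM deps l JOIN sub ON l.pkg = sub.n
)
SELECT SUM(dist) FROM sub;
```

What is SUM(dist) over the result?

Base: (sign, dist=0).
Iteration 1: edges from {sign} -> (index, dist=1).
Iteration 2: edges from {index} -> (init, dist=2), (tag, dist=2).
Iteration 3: no outgoing edges from {init,tag}; recursion stops.
SUM(dist) = 0 + 1 + 2 + 2 = 5.

5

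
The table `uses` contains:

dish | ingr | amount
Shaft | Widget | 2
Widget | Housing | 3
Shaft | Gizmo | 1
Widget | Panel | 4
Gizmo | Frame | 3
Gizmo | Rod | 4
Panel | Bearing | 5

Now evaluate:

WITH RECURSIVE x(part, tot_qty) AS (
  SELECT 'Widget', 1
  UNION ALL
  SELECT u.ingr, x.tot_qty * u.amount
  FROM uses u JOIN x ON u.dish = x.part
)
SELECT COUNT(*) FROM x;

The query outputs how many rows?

4

Base: (Widget, tot_qty=1).
Iteration 1: components of {Widget} -> Housing = 1*3 = 3, Panel = 1*4 = 4.
Iteration 2: components of {Housing,Panel} -> Bearing = 4*5 = 20.
Iteration 3: no further components; recursion stops.
Total rows emitted: 4.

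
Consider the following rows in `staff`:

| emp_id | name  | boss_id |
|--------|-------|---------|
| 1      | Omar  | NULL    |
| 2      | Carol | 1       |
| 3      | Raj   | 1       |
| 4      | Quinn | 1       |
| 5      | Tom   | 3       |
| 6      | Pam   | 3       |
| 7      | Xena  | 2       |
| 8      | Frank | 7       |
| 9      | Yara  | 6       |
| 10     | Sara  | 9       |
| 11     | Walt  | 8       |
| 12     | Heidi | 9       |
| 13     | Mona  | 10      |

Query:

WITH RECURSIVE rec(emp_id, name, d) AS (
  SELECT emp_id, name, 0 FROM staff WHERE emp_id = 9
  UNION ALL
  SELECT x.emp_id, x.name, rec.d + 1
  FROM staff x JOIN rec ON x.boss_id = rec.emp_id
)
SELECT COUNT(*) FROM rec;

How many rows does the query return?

Base: emp_id=9 (Yara) at d 0.
Iteration 1: rows with boss_id in {9} -> Sara (id 10, d 1), Heidi (id 12, d 1).
Iteration 2: rows with boss_id in {10,12} -> Mona (id 13, d 2).
Iteration 3: no rows with boss_id in {13}; recursion stops.
Total rows emitted: 4.

4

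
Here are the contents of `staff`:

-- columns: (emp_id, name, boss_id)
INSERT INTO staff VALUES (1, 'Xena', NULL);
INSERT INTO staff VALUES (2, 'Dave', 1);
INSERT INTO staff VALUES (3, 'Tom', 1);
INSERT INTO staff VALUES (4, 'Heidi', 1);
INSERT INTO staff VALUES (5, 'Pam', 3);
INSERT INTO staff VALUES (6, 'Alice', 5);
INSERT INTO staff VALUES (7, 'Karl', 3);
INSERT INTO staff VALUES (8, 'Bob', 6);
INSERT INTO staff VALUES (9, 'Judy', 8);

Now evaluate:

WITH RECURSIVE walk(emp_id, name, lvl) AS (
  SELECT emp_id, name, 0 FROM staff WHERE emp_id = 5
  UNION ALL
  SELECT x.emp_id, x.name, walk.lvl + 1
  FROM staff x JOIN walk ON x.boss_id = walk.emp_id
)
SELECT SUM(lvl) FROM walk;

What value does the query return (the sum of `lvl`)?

Base: emp_id=5 (Pam) at lvl 0.
Iteration 1: rows with boss_id in {5} -> Alice (id 6, lvl 1).
Iteration 2: rows with boss_id in {6} -> Bob (id 8, lvl 2).
Iteration 3: rows with boss_id in {8} -> Judy (id 9, lvl 3).
Iteration 4: no rows with boss_id in {9}; recursion stops.
SUM(lvl) = 0 + 1 + 2 + 3 = 6.

6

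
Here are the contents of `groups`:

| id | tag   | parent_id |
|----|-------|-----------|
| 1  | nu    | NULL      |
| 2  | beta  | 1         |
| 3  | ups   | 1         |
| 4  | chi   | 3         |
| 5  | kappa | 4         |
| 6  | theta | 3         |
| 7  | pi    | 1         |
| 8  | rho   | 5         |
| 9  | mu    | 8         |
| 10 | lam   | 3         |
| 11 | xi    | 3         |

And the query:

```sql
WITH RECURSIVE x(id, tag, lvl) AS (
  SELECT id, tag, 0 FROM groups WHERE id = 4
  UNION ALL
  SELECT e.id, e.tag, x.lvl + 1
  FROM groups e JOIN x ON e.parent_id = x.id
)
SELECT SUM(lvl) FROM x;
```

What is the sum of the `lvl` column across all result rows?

6

Base: id=4 (chi) at lvl 0.
Iteration 1: rows with parent_id in {4} -> kappa (id 5, lvl 1).
Iteration 2: rows with parent_id in {5} -> rho (id 8, lvl 2).
Iteration 3: rows with parent_id in {8} -> mu (id 9, lvl 3).
Iteration 4: no rows with parent_id in {9}; recursion stops.
SUM(lvl) = 0 + 1 + 2 + 3 = 6.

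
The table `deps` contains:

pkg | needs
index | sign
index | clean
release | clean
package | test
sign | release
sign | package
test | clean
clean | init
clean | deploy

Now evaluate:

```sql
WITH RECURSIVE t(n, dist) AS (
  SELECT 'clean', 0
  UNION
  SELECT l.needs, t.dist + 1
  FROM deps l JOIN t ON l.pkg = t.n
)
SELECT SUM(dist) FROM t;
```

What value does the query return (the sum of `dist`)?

Base: (clean, dist=0).
Iteration 1: edges from {clean} -> (deploy, dist=1), (init, dist=1).
Iteration 2: no outgoing edges from {deploy,init}; recursion stops.
SUM(dist) = 0 + 1 + 1 = 2.

2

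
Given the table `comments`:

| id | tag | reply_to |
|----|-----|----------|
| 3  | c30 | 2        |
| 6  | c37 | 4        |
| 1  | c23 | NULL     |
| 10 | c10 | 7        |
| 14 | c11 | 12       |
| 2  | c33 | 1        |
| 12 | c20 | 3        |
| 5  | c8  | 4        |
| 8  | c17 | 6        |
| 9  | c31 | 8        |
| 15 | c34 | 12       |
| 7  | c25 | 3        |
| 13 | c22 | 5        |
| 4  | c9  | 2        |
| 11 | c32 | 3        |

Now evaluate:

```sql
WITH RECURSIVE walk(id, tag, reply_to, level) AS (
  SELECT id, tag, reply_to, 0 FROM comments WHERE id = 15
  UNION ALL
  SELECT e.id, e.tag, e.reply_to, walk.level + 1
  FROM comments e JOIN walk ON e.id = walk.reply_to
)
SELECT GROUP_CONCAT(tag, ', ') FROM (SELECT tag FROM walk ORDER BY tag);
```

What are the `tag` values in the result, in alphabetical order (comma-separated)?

c20, c23, c30, c33, c34

Base: id=15 (c34), reply_to=12, level 0.
Iteration 1: join on id=12 -> c20 (id 12, reply_to=3, level 1).
Iteration 2: join on id=3 -> c30 (id 3, reply_to=2, level 2).
Iteration 3: join on id=2 -> c33 (id 2, reply_to=1, level 3).
Iteration 4: join on id=1 -> c23 (id 1, reply_to=NULL, level 4).
Iteration 5: reply_to is NULL; no match; recursion stops.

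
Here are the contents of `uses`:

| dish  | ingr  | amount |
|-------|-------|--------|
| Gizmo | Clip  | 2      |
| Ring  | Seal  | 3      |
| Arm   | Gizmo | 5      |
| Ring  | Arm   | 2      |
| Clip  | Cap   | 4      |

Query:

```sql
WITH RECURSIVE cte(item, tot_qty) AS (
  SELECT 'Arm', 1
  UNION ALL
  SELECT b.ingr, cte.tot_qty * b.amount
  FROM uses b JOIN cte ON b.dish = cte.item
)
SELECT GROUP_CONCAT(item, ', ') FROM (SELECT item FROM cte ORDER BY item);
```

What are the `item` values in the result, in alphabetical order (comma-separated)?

Arm, Cap, Clip, Gizmo

Base: (Arm, tot_qty=1).
Iteration 1: components of {Arm} -> Gizmo = 1*5 = 5.
Iteration 2: components of {Gizmo} -> Clip = 5*2 = 10.
Iteration 3: components of {Clip} -> Cap = 10*4 = 40.
Iteration 4: no further components; recursion stops.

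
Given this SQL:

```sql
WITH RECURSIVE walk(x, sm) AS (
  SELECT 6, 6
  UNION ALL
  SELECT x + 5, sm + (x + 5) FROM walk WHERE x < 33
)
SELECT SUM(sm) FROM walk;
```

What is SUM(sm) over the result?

Base: x=6, sm=6.
Iteration 1: 6 < 33 holds -> x = 6 + 5 = 11, sm = 6 + 11 = 17.
Iteration 2: 11 < 33 holds -> x = 11 + 5 = 16, sm = 17 + 16 = 33.
Iteration 3: 16 < 33 holds -> x = 16 + 5 = 21, sm = 33 + 21 = 54.
Iteration 4: 21 < 33 holds -> x = 21 + 5 = 26, sm = 54 + 26 = 80.
Iteration 5: 26 < 33 holds -> x = 26 + 5 = 31, sm = 80 + 31 = 111.
Iteration 6: 31 < 33 holds -> x = 31 + 5 = 36, sm = 111 + 36 = 147.
Iteration 7: 36 < 33 fails; recursion stops.
SUM(sm) = 6 + 17 + 33 + 54 + 80 + 111 + 147 = 448.

448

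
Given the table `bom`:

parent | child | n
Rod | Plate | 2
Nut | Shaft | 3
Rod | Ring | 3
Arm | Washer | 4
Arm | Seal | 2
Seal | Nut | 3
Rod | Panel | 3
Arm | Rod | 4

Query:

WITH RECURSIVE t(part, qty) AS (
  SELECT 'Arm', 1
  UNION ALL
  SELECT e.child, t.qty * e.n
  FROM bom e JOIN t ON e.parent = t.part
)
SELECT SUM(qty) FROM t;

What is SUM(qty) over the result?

67

Base: (Arm, qty=1).
Iteration 1: components of {Arm} -> Rod = 1*4 = 4, Seal = 1*2 = 2, Washer = 1*4 = 4.
Iteration 2: components of {Rod,Seal,Washer} -> Nut = 2*3 = 6, Panel = 4*3 = 12, Plate = 4*2 = 8, Ring = 4*3 = 12.
Iteration 3: components of {Nut,Panel,Plate,Ring} -> Shaft = 6*3 = 18.
Iteration 4: no further components; recursion stops.
SUM(qty) = 1 + 4 + 4 + 2 + 12 + 12 + 8 + 6 + 18 = 67.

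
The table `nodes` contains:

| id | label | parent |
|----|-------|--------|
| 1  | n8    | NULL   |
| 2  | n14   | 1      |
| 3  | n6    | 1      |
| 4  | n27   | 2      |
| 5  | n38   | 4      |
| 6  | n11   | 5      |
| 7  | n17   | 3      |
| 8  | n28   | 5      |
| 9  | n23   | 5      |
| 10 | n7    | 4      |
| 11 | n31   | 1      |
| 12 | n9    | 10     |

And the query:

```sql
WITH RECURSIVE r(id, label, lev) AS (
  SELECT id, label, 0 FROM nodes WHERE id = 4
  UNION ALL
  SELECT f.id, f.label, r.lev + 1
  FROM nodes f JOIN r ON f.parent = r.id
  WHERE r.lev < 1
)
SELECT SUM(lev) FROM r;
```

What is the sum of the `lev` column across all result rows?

2

Base: id=4 (n27) at lev 0.
Iteration 1: rows with parent in {4} -> n38 (id 5, lev 1), n7 (id 10, lev 1).
Iteration 2: lev < 1 fails for all current rows; recursion stops.
SUM(lev) = 0 + 1 + 1 = 2.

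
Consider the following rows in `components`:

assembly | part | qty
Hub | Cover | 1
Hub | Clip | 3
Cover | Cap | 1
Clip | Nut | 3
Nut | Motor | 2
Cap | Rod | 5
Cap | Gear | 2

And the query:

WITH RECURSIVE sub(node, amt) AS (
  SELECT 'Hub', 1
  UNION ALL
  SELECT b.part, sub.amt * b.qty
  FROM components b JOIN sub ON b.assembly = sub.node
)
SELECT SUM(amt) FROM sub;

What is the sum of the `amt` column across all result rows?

40

Base: (Hub, amt=1).
Iteration 1: components of {Hub} -> Clip = 1*3 = 3, Cover = 1*1 = 1.
Iteration 2: components of {Clip,Cover} -> Cap = 1*1 = 1, Nut = 3*3 = 9.
Iteration 3: components of {Cap,Nut} -> Gear = 1*2 = 2, Motor = 9*2 = 18, Rod = 1*5 = 5.
Iteration 4: no further components; recursion stops.
SUM(amt) = 1 + 1 + 3 + 1 + 9 + 5 + 2 + 18 = 40.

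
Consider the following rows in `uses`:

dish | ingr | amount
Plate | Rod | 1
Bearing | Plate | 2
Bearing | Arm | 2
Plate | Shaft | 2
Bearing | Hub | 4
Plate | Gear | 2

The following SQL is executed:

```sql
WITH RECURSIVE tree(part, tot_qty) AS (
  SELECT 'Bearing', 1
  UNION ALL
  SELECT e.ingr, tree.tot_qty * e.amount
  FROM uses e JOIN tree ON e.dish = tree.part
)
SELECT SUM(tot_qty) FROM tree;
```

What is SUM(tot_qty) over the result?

19

Base: (Bearing, tot_qty=1).
Iteration 1: components of {Bearing} -> Arm = 1*2 = 2, Hub = 1*4 = 4, Plate = 1*2 = 2.
Iteration 2: components of {Arm,Hub,Plate} -> Gear = 2*2 = 4, Rod = 2*1 = 2, Shaft = 2*2 = 4.
Iteration 3: no further components; recursion stops.
SUM(tot_qty) = 1 + 2 + 2 + 4 + 4 + 2 + 4 = 19.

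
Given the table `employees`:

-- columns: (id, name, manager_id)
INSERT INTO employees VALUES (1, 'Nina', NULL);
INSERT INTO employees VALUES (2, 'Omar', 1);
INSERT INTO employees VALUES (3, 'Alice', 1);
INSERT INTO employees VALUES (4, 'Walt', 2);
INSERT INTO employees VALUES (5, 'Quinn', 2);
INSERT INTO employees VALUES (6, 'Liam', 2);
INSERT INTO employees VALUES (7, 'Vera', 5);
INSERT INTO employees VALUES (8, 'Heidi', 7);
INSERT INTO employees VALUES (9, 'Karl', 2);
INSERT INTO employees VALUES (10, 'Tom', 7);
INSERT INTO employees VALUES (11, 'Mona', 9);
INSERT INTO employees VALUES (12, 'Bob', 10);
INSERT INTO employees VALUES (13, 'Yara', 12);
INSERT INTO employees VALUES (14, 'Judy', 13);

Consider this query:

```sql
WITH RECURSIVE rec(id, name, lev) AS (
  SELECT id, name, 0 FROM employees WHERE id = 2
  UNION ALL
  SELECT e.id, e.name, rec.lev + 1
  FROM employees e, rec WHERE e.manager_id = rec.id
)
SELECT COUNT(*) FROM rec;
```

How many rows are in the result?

Base: id=2 (Omar) at lev 0.
Iteration 1: rows with manager_id in {2} -> Walt (id 4, lev 1), Quinn (id 5, lev 1), Liam (id 6, lev 1), Karl (id 9, lev 1).
Iteration 2: rows with manager_id in {4,5,6,9} -> Vera (id 7, lev 2), Mona (id 11, lev 2).
Iteration 3: rows with manager_id in {7,11} -> Heidi (id 8, lev 3), Tom (id 10, lev 3).
Iteration 4: rows with manager_id in {8,10} -> Bob (id 12, lev 4).
Iteration 5: rows with manager_id in {12} -> Yara (id 13, lev 5).
Iteration 6: rows with manager_id in {13} -> Judy (id 14, lev 6).
Iteration 7: no rows with manager_id in {14}; recursion stops.
Total rows emitted: 12.

12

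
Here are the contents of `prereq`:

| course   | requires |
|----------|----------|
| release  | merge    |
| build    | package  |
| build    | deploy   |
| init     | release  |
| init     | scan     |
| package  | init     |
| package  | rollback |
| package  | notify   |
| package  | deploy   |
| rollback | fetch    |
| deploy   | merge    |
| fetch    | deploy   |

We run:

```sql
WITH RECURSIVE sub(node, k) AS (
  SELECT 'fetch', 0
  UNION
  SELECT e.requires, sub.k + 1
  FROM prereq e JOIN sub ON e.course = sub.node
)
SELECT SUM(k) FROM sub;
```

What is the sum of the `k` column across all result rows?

Base: (fetch, k=0).
Iteration 1: edges from {fetch} -> (deploy, k=1).
Iteration 2: edges from {deploy} -> (merge, k=2).
Iteration 3: no outgoing edges from {merge}; recursion stops.
SUM(k) = 0 + 1 + 2 = 3.

3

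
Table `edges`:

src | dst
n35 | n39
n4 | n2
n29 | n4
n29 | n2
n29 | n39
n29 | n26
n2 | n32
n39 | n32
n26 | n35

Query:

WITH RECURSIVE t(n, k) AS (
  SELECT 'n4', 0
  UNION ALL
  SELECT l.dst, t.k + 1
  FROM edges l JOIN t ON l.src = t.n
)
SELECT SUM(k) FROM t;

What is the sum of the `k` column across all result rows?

Base: (n4, k=0).
Iteration 1: edges from {n4} -> (n2, k=1).
Iteration 2: edges from {n2} -> (n32, k=2).
Iteration 3: no outgoing edges from {n32}; recursion stops.
SUM(k) = 0 + 1 + 2 = 3.

3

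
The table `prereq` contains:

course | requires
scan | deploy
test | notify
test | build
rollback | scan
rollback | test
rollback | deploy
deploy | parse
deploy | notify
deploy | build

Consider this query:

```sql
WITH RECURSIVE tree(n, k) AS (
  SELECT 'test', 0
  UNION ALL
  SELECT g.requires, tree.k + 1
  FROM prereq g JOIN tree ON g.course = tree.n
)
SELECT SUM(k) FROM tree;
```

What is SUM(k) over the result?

2

Base: (test, k=0).
Iteration 1: edges from {test} -> (build, k=1), (notify, k=1).
Iteration 2: no outgoing edges from {build,notify}; recursion stops.
SUM(k) = 0 + 1 + 1 = 2.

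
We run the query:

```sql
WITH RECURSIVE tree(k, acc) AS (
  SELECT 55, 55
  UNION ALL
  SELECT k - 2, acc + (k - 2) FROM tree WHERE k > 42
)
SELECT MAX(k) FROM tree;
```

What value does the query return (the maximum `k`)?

Base: k=55, acc=55.
Iteration 1: 55 > 42 holds -> k = 55 - 2 = 53, acc = 55 + 53 = 108.
Iteration 2: 53 > 42 holds -> k = 53 - 2 = 51, acc = 108 + 51 = 159.
Iteration 3: 51 > 42 holds -> k = 51 - 2 = 49, acc = 159 + 49 = 208.
Iteration 4: 49 > 42 holds -> k = 49 - 2 = 47, acc = 208 + 47 = 255.
Iteration 5: 47 > 42 holds -> k = 47 - 2 = 45, acc = 255 + 45 = 300.
Iteration 6: 45 > 42 holds -> k = 45 - 2 = 43, acc = 300 + 43 = 343.
Iteration 7: 43 > 42 holds -> k = 43 - 2 = 41, acc = 343 + 41 = 384.
Iteration 8: 41 > 42 fails; recursion stops.
k values: 55, 53, 51, 49, 47, 45, 43, 41; the maximum is 55.

55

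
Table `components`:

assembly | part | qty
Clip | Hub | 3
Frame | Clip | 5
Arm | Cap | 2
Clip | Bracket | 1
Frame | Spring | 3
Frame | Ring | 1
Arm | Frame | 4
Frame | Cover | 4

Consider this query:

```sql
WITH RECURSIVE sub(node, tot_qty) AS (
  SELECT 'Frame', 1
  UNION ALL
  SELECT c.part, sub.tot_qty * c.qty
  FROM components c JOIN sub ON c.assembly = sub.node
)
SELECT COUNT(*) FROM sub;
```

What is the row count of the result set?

Base: (Frame, tot_qty=1).
Iteration 1: components of {Frame} -> Clip = 1*5 = 5, Cover = 1*4 = 4, Ring = 1*1 = 1, Spring = 1*3 = 3.
Iteration 2: components of {Clip,Cover,Ring,Spring} -> Bracket = 5*1 = 5, Hub = 5*3 = 15.
Iteration 3: no further components; recursion stops.
Total rows emitted: 7.

7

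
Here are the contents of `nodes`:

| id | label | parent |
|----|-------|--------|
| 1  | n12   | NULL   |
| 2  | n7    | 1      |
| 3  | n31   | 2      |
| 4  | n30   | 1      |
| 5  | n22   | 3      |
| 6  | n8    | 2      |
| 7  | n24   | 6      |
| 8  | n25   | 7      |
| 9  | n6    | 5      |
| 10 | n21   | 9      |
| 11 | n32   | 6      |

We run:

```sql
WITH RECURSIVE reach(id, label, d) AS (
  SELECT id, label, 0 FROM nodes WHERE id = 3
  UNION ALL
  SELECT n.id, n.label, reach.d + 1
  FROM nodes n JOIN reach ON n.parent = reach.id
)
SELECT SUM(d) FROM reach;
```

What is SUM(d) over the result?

Base: id=3 (n31) at d 0.
Iteration 1: rows with parent in {3} -> n22 (id 5, d 1).
Iteration 2: rows with parent in {5} -> n6 (id 9, d 2).
Iteration 3: rows with parent in {9} -> n21 (id 10, d 3).
Iteration 4: no rows with parent in {10}; recursion stops.
SUM(d) = 0 + 1 + 2 + 3 = 6.

6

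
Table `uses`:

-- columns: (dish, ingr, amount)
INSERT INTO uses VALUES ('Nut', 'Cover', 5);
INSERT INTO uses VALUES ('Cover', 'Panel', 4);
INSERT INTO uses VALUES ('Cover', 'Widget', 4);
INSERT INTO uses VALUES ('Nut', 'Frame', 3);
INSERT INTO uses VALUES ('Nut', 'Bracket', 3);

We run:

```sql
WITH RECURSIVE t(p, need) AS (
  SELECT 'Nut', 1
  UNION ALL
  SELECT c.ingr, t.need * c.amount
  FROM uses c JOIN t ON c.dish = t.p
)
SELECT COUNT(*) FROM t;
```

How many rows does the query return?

6

Base: (Nut, need=1).
Iteration 1: components of {Nut} -> Bracket = 1*3 = 3, Cover = 1*5 = 5, Frame = 1*3 = 3.
Iteration 2: components of {Bracket,Cover,Frame} -> Panel = 5*4 = 20, Widget = 5*4 = 20.
Iteration 3: no further components; recursion stops.
Total rows emitted: 6.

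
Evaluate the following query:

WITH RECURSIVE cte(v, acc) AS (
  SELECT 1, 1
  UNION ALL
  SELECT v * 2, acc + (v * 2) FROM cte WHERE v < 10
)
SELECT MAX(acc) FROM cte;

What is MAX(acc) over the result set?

31

Base: v=1, acc=1.
Iteration 1: 1 < 10 holds -> v = 1 * 2 = 2, acc = 1 + 2 = 3.
Iteration 2: 2 < 10 holds -> v = 2 * 2 = 4, acc = 3 + 4 = 7.
Iteration 3: 4 < 10 holds -> v = 4 * 2 = 8, acc = 7 + 8 = 15.
Iteration 4: 8 < 10 holds -> v = 8 * 2 = 16, acc = 15 + 16 = 31.
Iteration 5: 16 < 10 fails; recursion stops.
acc values: 1, 3, 7, 15, 31; the maximum is 31.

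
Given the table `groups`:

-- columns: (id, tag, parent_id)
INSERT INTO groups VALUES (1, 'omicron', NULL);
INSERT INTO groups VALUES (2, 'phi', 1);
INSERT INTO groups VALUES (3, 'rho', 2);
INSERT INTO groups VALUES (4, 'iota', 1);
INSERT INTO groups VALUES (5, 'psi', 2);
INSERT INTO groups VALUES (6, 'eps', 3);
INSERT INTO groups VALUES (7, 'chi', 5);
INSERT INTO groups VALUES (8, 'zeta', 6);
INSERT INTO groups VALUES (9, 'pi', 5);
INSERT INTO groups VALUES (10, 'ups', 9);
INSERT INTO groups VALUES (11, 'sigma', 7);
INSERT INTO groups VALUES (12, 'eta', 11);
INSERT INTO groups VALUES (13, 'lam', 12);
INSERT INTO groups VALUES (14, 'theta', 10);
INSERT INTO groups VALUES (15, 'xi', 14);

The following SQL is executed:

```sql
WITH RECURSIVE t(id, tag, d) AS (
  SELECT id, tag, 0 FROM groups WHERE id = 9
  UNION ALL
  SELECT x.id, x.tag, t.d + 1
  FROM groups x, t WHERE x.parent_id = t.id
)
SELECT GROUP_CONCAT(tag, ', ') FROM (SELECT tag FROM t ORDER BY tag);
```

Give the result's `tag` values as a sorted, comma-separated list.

pi, theta, ups, xi

Base: id=9 (pi) at d 0.
Iteration 1: rows with parent_id in {9} -> ups (id 10, d 1).
Iteration 2: rows with parent_id in {10} -> theta (id 14, d 2).
Iteration 3: rows with parent_id in {14} -> xi (id 15, d 3).
Iteration 4: no rows with parent_id in {15}; recursion stops.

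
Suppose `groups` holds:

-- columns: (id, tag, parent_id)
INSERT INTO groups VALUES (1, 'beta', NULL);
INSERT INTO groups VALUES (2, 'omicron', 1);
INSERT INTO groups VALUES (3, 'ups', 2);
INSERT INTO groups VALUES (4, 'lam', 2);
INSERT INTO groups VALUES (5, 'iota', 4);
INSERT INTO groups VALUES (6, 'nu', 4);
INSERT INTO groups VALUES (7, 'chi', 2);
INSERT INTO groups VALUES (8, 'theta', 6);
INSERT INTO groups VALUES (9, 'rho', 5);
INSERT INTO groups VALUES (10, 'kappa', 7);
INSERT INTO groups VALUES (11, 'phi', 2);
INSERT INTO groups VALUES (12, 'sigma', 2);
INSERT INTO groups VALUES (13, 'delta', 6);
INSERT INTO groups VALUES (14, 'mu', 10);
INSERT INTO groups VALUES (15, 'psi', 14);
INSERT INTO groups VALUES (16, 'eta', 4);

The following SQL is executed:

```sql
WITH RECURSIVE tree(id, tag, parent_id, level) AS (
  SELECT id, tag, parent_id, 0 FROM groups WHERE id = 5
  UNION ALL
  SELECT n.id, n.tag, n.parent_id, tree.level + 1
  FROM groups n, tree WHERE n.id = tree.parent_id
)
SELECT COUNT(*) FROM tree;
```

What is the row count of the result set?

Base: id=5 (iota), parent_id=4, level 0.
Iteration 1: join on id=4 -> lam (id 4, parent_id=2, level 1).
Iteration 2: join on id=2 -> omicron (id 2, parent_id=1, level 2).
Iteration 3: join on id=1 -> beta (id 1, parent_id=NULL, level 3).
Iteration 4: parent_id is NULL; no match; recursion stops.
Total rows emitted: 4.

4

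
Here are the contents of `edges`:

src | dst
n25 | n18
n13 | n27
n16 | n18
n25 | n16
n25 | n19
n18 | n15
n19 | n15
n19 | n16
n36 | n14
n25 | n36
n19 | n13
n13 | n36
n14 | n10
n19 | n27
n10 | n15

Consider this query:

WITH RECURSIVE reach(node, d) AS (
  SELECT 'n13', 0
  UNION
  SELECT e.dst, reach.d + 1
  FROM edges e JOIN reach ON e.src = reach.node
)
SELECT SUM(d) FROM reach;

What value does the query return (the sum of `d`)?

11

Base: (n13, d=0).
Iteration 1: edges from {n13} -> (n27, d=1), (n36, d=1).
Iteration 2: edges from {n27,n36} -> (n14, d=2).
Iteration 3: edges from {n14} -> (n10, d=3).
Iteration 4: edges from {n10} -> (n15, d=4).
Iteration 5: no outgoing edges from {n15}; recursion stops.
SUM(d) = 0 + 1 + 1 + 2 + 3 + 4 = 11.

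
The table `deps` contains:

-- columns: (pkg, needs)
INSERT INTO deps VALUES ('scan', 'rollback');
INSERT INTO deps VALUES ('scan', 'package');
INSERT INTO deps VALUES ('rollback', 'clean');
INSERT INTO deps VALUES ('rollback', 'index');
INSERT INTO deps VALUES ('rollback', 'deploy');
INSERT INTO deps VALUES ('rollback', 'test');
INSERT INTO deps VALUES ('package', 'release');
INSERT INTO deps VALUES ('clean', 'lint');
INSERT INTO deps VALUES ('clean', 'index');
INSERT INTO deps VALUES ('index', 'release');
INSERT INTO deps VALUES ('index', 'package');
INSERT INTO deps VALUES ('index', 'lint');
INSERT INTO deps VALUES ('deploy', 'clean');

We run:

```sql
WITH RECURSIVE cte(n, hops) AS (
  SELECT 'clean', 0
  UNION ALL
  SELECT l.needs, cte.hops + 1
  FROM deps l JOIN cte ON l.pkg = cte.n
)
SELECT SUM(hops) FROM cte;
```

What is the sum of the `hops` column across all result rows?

Base: (clean, hops=0).
Iteration 1: edges from {clean} -> (index, hops=1), (lint, hops=1).
Iteration 2: edges from {index,lint} -> (lint, hops=2), (package, hops=2), (release, hops=2).
Iteration 3: edges from {lint,package,release} -> (release, hops=3).
Iteration 4: no outgoing edges from {release}; recursion stops.
SUM(hops) = 0 + 1 + 1 + 2 + 2 + 2 + 3 = 11.

11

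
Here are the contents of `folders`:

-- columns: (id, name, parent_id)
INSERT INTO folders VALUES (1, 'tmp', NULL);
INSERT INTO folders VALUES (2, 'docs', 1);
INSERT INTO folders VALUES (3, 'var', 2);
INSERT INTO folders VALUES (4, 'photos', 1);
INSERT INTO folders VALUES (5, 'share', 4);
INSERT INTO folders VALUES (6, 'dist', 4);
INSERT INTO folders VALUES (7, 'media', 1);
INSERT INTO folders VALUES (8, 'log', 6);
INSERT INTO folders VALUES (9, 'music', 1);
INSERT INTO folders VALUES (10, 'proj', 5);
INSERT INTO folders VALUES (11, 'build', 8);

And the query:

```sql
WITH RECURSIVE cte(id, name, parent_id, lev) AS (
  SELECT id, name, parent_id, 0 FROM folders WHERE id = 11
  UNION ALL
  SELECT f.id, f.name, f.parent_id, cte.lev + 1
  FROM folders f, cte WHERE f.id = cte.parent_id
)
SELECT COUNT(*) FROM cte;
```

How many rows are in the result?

5

Base: id=11 (build), parent_id=8, lev 0.
Iteration 1: join on id=8 -> log (id 8, parent_id=6, lev 1).
Iteration 2: join on id=6 -> dist (id 6, parent_id=4, lev 2).
Iteration 3: join on id=4 -> photos (id 4, parent_id=1, lev 3).
Iteration 4: join on id=1 -> tmp (id 1, parent_id=NULL, lev 4).
Iteration 5: parent_id is NULL; no match; recursion stops.
Total rows emitted: 5.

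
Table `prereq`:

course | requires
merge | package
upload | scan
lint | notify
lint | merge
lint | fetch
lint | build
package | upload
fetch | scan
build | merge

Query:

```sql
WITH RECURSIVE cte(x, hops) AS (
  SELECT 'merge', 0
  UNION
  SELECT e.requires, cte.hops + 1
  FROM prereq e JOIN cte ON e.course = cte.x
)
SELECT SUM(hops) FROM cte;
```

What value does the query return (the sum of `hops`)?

6

Base: (merge, hops=0).
Iteration 1: edges from {merge} -> (package, hops=1).
Iteration 2: edges from {package} -> (upload, hops=2).
Iteration 3: edges from {upload} -> (scan, hops=3).
Iteration 4: no outgoing edges from {scan}; recursion stops.
SUM(hops) = 0 + 1 + 2 + 3 = 6.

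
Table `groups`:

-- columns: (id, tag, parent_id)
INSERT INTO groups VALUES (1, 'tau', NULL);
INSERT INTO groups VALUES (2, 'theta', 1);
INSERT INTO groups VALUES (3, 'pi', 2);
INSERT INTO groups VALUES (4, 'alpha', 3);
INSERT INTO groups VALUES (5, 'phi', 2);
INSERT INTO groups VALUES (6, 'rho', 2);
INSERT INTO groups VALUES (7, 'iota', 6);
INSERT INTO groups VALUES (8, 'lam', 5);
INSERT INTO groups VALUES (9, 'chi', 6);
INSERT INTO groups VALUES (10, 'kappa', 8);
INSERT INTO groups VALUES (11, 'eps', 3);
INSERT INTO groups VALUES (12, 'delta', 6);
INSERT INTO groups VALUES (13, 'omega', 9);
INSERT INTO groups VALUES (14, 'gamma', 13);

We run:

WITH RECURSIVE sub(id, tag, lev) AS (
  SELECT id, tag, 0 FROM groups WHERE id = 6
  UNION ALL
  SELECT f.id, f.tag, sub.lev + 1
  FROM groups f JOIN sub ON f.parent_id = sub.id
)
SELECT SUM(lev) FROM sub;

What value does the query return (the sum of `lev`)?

8

Base: id=6 (rho) at lev 0.
Iteration 1: rows with parent_id in {6} -> iota (id 7, lev 1), chi (id 9, lev 1), delta (id 12, lev 1).
Iteration 2: rows with parent_id in {7,9,12} -> omega (id 13, lev 2).
Iteration 3: rows with parent_id in {13} -> gamma (id 14, lev 3).
Iteration 4: no rows with parent_id in {14}; recursion stops.
SUM(lev) = 0 + 1 + 1 + 1 + 2 + 3 = 8.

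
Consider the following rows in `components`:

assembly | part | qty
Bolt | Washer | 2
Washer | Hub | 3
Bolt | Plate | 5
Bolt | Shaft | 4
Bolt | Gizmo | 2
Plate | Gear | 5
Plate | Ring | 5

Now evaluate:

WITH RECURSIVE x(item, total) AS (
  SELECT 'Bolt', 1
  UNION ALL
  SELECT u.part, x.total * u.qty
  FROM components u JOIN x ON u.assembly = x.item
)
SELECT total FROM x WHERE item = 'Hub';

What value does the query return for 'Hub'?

Base: (Bolt, total=1).
Iteration 1: components of {Bolt} -> Gizmo = 1*2 = 2, Plate = 1*5 = 5, Shaft = 1*4 = 4, Washer = 1*2 = 2.
Iteration 2: components of {Gizmo,Plate,Shaft,Washer} -> Gear = 5*5 = 25, Hub = 2*3 = 6, Ring = 5*5 = 25.
Iteration 3: no further components; recursion stops.

6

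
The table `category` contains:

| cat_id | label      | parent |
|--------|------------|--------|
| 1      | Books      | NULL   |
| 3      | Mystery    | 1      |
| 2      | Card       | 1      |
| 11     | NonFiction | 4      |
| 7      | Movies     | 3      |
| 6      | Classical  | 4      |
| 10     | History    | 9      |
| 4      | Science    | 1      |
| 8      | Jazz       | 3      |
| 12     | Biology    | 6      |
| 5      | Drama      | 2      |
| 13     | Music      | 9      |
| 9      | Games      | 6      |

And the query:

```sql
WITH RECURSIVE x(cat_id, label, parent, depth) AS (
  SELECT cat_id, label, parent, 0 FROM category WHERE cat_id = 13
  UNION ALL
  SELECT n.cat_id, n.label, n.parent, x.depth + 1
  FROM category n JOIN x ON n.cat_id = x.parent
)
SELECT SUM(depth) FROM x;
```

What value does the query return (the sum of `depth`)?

10

Base: cat_id=13 (Music), parent=9, depth 0.
Iteration 1: join on cat_id=9 -> Games (id 9, parent=6, depth 1).
Iteration 2: join on cat_id=6 -> Classical (id 6, parent=4, depth 2).
Iteration 3: join on cat_id=4 -> Science (id 4, parent=1, depth 3).
Iteration 4: join on cat_id=1 -> Books (id 1, parent=NULL, depth 4).
Iteration 5: parent is NULL; no match; recursion stops.
SUM(depth) = 0 + 1 + 2 + 3 + 4 = 10.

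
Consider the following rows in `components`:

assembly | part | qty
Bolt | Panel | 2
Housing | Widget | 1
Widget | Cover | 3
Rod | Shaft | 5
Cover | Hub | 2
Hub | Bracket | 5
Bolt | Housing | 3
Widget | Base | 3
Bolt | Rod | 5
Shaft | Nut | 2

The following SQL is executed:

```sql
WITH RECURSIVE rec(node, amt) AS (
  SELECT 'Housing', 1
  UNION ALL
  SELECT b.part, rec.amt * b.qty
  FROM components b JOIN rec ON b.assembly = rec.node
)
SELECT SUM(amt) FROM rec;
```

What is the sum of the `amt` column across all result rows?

44

Base: (Housing, amt=1).
Iteration 1: components of {Housing} -> Widget = 1*1 = 1.
Iteration 2: components of {Widget} -> Base = 1*3 = 3, Cover = 1*3 = 3.
Iteration 3: components of {Base,Cover} -> Hub = 3*2 = 6.
Iteration 4: components of {Hub} -> Bracket = 6*5 = 30.
Iteration 5: no further components; recursion stops.
SUM(amt) = 1 + 1 + 3 + 3 + 6 + 30 = 44.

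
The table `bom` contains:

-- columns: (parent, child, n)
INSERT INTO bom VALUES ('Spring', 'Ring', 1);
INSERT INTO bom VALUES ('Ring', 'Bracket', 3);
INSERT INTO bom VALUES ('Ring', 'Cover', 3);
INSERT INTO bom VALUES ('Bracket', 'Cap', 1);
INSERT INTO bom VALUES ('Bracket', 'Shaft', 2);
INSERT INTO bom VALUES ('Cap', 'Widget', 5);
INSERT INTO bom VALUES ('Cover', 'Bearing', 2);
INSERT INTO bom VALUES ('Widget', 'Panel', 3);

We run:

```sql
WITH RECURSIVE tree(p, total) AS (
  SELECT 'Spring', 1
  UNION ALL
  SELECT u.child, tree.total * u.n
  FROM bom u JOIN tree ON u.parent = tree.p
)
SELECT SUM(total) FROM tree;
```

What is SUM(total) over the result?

Base: (Spring, total=1).
Iteration 1: components of {Spring} -> Ring = 1*1 = 1.
Iteration 2: components of {Ring} -> Bracket = 1*3 = 3, Cover = 1*3 = 3.
Iteration 3: components of {Bracket,Cover} -> Bearing = 3*2 = 6, Cap = 3*1 = 3, Shaft = 3*2 = 6.
Iteration 4: components of {Bearing,Cap,Shaft} -> Widget = 3*5 = 15.
Iteration 5: components of {Widget} -> Panel = 15*3 = 45.
Iteration 6: no further components; recursion stops.
SUM(total) = 1 + 1 + 3 + 3 + 3 + 6 + 6 + 15 + 45 = 83.

83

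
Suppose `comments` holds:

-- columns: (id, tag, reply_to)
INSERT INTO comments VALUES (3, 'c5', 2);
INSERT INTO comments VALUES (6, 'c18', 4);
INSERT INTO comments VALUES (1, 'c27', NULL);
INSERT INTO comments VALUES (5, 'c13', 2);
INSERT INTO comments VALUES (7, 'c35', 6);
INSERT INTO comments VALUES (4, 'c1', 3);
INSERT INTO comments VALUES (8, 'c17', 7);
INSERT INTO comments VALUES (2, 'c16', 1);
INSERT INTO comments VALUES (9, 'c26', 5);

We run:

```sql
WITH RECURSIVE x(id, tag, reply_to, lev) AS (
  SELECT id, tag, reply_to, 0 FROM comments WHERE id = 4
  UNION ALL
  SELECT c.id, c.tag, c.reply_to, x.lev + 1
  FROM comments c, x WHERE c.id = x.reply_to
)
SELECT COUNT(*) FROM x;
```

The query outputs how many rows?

Base: id=4 (c1), reply_to=3, lev 0.
Iteration 1: join on id=3 -> c5 (id 3, reply_to=2, lev 1).
Iteration 2: join on id=2 -> c16 (id 2, reply_to=1, lev 2).
Iteration 3: join on id=1 -> c27 (id 1, reply_to=NULL, lev 3).
Iteration 4: reply_to is NULL; no match; recursion stops.
Total rows emitted: 4.

4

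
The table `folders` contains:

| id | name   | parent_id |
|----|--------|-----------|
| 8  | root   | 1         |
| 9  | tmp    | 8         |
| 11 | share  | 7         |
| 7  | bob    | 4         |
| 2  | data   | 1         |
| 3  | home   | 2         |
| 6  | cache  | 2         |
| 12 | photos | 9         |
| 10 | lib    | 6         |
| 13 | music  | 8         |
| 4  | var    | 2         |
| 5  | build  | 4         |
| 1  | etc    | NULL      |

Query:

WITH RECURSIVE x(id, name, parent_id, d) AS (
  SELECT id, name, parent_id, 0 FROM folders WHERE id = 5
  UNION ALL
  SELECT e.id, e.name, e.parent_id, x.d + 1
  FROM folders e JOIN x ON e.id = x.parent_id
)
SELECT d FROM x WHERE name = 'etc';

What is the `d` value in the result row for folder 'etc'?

3

Base: id=5 (build), parent_id=4, d 0.
Iteration 1: join on id=4 -> var (id 4, parent_id=2, d 1).
Iteration 2: join on id=2 -> data (id 2, parent_id=1, d 2).
Iteration 3: join on id=1 -> etc (id 1, parent_id=NULL, d 3).
Iteration 4: parent_id is NULL; no match; recursion stops.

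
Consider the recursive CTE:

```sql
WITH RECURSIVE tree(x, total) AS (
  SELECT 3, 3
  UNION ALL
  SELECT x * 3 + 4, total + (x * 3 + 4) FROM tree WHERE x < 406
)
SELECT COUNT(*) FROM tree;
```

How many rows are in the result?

6

Base: x=3, total=3.
Iteration 1: 3 < 406 holds -> x = 3 * 3 + 4 = 13, total = 3 + 13 = 16.
Iteration 2: 13 < 406 holds -> x = 13 * 3 + 4 = 43, total = 16 + 43 = 59.
Iteration 3: 43 < 406 holds -> x = 43 * 3 + 4 = 133, total = 59 + 133 = 192.
Iteration 4: 133 < 406 holds -> x = 133 * 3 + 4 = 403, total = 192 + 403 = 595.
Iteration 5: 403 < 406 holds -> x = 403 * 3 + 4 = 1213, total = 595 + 1213 = 1808.
Iteration 6: 1213 < 406 fails; recursion stops.
Total rows emitted: 6.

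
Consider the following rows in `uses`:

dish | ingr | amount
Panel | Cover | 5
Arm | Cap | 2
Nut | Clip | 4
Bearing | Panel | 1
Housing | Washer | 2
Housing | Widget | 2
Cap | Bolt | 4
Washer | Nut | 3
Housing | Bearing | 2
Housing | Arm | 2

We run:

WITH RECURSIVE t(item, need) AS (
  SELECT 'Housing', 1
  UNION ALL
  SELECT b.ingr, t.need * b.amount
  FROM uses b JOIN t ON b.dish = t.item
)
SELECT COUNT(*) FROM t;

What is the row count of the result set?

11

Base: (Housing, need=1).
Iteration 1: components of {Housing} -> Arm = 1*2 = 2, Bearing = 1*2 = 2, Washer = 1*2 = 2, Widget = 1*2 = 2.
Iteration 2: components of {Arm,Bearing,Washer,Widget} -> Cap = 2*2 = 4, Nut = 2*3 = 6, Panel = 2*1 = 2.
Iteration 3: components of {Cap,Nut,Panel} -> Bolt = 4*4 = 16, Clip = 6*4 = 24, Cover = 2*5 = 10.
Iteration 4: no further components; recursion stops.
Total rows emitted: 11.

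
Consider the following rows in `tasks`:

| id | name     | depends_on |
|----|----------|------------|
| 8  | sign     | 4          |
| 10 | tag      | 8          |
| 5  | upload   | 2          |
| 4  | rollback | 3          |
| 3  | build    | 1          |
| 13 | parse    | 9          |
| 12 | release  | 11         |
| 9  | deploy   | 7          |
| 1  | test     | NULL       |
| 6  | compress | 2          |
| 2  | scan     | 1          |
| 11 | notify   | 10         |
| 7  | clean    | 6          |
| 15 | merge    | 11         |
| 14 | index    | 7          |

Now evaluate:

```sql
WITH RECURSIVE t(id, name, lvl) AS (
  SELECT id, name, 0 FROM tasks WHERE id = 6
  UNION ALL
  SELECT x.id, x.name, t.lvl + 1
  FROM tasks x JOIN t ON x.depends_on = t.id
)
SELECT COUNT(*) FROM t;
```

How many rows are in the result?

5

Base: id=6 (compress) at lvl 0.
Iteration 1: rows with depends_on in {6} -> clean (id 7, lvl 1).
Iteration 2: rows with depends_on in {7} -> deploy (id 9, lvl 2), index (id 14, lvl 2).
Iteration 3: rows with depends_on in {9,14} -> parse (id 13, lvl 3).
Iteration 4: no rows with depends_on in {13}; recursion stops.
Total rows emitted: 5.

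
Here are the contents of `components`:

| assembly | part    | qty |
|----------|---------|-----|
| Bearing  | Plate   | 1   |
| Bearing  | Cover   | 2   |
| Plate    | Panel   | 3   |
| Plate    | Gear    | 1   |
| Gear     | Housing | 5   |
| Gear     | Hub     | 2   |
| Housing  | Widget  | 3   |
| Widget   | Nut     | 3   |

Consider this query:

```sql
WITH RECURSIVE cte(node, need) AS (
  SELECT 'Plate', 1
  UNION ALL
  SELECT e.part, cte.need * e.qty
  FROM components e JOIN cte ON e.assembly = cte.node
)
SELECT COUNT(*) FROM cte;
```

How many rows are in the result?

7

Base: (Plate, need=1).
Iteration 1: components of {Plate} -> Gear = 1*1 = 1, Panel = 1*3 = 3.
Iteration 2: components of {Gear,Panel} -> Housing = 1*5 = 5, Hub = 1*2 = 2.
Iteration 3: components of {Housing,Hub} -> Widget = 5*3 = 15.
Iteration 4: components of {Widget} -> Nut = 15*3 = 45.
Iteration 5: no further components; recursion stops.
Total rows emitted: 7.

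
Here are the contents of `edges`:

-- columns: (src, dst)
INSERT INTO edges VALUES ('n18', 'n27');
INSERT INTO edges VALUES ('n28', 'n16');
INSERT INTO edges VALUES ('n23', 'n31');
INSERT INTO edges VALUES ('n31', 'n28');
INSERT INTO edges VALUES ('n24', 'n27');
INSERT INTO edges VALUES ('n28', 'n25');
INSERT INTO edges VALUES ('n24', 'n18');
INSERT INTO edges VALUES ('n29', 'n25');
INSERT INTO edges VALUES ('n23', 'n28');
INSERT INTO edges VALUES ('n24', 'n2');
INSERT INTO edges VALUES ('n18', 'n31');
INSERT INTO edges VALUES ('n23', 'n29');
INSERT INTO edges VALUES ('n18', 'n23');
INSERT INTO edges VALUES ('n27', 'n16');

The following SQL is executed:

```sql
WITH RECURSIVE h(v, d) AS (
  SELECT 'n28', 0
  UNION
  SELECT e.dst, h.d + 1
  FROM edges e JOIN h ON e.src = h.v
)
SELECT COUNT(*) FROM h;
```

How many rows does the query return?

3

Base: (n28, d=0).
Iteration 1: edges from {n28} -> (n16, d=1), (n25, d=1).
Iteration 2: no outgoing edges from {n16,n25}; recursion stops.
Total rows emitted: 3.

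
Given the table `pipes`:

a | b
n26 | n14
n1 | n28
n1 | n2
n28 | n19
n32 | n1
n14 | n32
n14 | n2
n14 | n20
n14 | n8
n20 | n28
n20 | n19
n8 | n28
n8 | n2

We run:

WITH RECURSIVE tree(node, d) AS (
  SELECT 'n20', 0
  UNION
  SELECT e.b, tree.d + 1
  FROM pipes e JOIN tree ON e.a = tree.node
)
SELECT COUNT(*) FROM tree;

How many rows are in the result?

4

Base: (n20, d=0).
Iteration 1: edges from {n20} -> (n19, d=1), (n28, d=1).
Iteration 2: edges from {n19,n28} -> (n19, d=2).
Iteration 3: no outgoing edges from {n19}; recursion stops.
Total rows emitted: 4.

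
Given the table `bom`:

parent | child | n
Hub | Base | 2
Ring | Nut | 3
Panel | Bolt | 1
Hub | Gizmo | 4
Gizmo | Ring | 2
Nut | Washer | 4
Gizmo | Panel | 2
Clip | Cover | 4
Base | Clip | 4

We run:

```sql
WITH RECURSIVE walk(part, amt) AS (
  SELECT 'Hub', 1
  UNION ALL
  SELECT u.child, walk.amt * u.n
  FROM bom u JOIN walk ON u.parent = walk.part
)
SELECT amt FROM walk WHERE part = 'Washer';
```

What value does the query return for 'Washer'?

Base: (Hub, amt=1).
Iteration 1: components of {Hub} -> Base = 1*2 = 2, Gizmo = 1*4 = 4.
Iteration 2: components of {Base,Gizmo} -> Clip = 2*4 = 8, Panel = 4*2 = 8, Ring = 4*2 = 8.
Iteration 3: components of {Clip,Panel,Ring} -> Bolt = 8*1 = 8, Cover = 8*4 = 32, Nut = 8*3 = 24.
Iteration 4: components of {Bolt,Cover,Nut} -> Washer = 24*4 = 96.
Iteration 5: no further components; recursion stops.

96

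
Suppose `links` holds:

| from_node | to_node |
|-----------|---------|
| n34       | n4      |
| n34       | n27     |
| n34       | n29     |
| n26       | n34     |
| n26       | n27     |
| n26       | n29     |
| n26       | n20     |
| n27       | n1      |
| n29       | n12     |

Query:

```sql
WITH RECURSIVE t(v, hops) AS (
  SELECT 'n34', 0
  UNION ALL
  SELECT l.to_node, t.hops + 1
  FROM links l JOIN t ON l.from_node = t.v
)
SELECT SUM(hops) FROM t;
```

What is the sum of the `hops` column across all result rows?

7

Base: (n34, hops=0).
Iteration 1: edges from {n34} -> (n27, hops=1), (n29, hops=1), (n4, hops=1).
Iteration 2: edges from {n27,n29,n4} -> (n1, hops=2), (n12, hops=2).
Iteration 3: no outgoing edges from {n1,n12}; recursion stops.
SUM(hops) = 0 + 1 + 1 + 1 + 2 + 2 = 7.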